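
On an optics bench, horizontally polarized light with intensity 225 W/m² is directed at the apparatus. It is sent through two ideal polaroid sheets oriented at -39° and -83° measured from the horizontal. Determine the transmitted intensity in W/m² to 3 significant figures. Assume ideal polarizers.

By Malus's law, I₁ = 225 W/m² · cos²(39°) = 135.9 W/m².
I₂ = I₁ · cos²(44°) = 135.9 · 0.5174 = 70.32 W/m².

I ≈ 70.3 W/m²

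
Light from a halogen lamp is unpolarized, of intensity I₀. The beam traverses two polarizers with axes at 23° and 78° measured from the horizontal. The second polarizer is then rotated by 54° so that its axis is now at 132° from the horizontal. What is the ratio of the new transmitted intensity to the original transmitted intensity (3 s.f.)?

I_new/I_old ≈ 0.322

Before rotation:
Unpolarized light through the first polarizer → I₁ = ½ I₀, now polarized at 23°.
I₂ = I₁ cos²(78° − 23°) = 0.5 I₀ · cos²(55°) = 0.1645 I₀.
After rotation:
Unpolarized light through the first polarizer → I₁ = ½ I₀, now polarized at 23°.
Angle between axes 1 and 2: 71°. I₂ = 0.5 I₀ · cos²(71°) = 0.053 I₀.
Ratio = 0.053 / 0.1645 = 0.3222.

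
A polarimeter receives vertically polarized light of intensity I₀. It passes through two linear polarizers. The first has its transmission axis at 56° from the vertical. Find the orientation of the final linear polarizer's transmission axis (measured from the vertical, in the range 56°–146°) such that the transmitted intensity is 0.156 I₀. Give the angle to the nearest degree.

By Malus's law, I₁ = I₀ cos²(56° − 0°) = I₀ cos²(56°) = 0.3127 I₀.
Need I₂/I₀ = 0.156, so cos²(θ − 56°) = 0.156 / 0.3127 = 0.4989.
θ − 56° = arccos(√0.4989) = 45.1°, giving θ ≈ 56 + 45.1 = 101.1°.

θ ≈ 101°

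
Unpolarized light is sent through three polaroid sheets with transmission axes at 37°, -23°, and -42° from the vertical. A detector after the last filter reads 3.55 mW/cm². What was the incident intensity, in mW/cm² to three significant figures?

Unpolarized light through the first polarizer → I₁ = ½ I₀, now polarized at 37°.
I₂ = I₁ cos²(-23° − 37°) = 0.5 I₀ · cos²(60°) = 0.125 I₀.
I₃ = I₂ cos²(-42° + 23°) = 0.125 I₀ · cos²(19°) = 0.1118 I₀.
So 3.55 mW/cm² = 0.1118 I₀, giving I₀ = 3.55/0.1118 = 31.77 mW/cm².

I₀ ≈ 31.8 mW/cm²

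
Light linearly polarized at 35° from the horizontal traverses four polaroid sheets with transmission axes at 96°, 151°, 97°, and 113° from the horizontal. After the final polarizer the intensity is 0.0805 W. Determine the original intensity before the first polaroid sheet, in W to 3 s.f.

By Malus's law, I₁ = I₀ cos²(96° − 35°) = I₀ cos²(61°) = 0.235 I₀.
I₂ = I₁ cos²(151° − 96°) = 0.235 I₀ · cos²(55°) = 0.07733 I₀.
I₃ = I₂ cos²(97° − 151°) = 0.07733 I₀ · cos²(54°) = 0.02672 I₀.
I₄ = I₃ cos²(113° − 97°) = 0.02672 I₀ · cos²(16°) = 0.02469 I₀.
So 0.0805 W = 0.02469 I₀, giving I₀ = 0.0805/0.02469 = 3.261 W.

I₀ ≈ 3.26 W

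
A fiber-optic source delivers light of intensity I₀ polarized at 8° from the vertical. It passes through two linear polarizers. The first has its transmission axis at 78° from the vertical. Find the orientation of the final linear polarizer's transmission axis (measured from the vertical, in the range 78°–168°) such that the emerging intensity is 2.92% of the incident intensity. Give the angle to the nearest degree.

θ ≈ 138°

I₁ = I₀ cos²(78° − 8°) = I₀ cos²(70°) = 0.117 I₀.
Need I₂/I₀ = 0.0292, so cos²(θ − 78°) = 0.0292 / 0.117 = 0.2496.
θ − 78° = arccos(√0.2496) = 60.0°, giving θ ≈ 78 + 60.0 = 138.0°.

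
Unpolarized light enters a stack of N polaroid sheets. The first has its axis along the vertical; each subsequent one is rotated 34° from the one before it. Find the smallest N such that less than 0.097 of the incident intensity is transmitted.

N = 6

First polarizer halves the unpolarized light: factor 1/2.
Each further stage multiplies by cos²(34°) = 0.6873.
After N polarizers: T = 0.5·0.6873^(N−1). Require T < 0.097 ⇒ N−1 > ln(0.097/0.5)/ln(0.6873) = 4.37, so N−1 ≥ 5 and N = 6.
Check: N=6 gives T = 0.07669 < 0.097; N=5 gives T = 0.1116.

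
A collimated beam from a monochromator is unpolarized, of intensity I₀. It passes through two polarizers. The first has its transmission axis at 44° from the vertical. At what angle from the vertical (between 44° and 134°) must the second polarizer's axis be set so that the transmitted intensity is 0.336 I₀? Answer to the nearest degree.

Unpolarized light through the first polarizer → I₁ = ½ I₀, now polarized at 44°.
Need I₂/I₀ = 0.336, so cos²(θ − 44°) = 0.336 / 0.5 = 0.672.
θ − 44° = arccos(√0.672) = 34.9°, giving θ ≈ 44 + 34.9 = 78.9°.

θ ≈ 79°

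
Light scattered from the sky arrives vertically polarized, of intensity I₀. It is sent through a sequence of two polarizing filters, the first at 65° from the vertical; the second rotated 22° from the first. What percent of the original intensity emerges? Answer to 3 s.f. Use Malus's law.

≈ 15.4%

By Malus's law, I₁ = I₀ cos²(65° − 0°) = I₀ cos²(65°) = 0.1786 I₀.
I₂ = I₁ cos²(22°) = 0.1786 · 0.8597 I₀ = 0.1535 I₀.
That is 15.35% of the incident intensity.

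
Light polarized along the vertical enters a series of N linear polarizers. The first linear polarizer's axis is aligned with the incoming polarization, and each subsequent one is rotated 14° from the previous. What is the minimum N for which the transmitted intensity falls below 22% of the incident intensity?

N = 27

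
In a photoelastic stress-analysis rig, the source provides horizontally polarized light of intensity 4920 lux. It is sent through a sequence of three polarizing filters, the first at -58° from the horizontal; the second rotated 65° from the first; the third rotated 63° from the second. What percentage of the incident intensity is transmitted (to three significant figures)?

≈ 1.03%

I₁ = 4920 lux · cos²(58°) = 1382 lux.
I₂ = I₁ · cos²(65°) = 1382 · 0.1786 = 246.8 lux.
I₃ = I₂ · cos²(63°) = 246.8 · 0.2061 = 50.86 lux.
That is 1.034% of the incident intensity.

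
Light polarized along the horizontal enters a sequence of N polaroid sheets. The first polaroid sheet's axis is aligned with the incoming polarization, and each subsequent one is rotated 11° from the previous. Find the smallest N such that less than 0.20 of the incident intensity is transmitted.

N = 45

First polarizer is aligned with the polarization: full transmission.
Each further stage multiplies by cos²(11°) = 0.9636.
After N polarizers: T = 0.9636^(N−1). Require T < 0.20 ⇒ N−1 > ln(0.20)/ln(0.9636) = 43.40, so N−1 ≥ 44 and N = 45.
Check: N=45 gives T = 0.1956 < 0.20; N=44 gives T = 0.203.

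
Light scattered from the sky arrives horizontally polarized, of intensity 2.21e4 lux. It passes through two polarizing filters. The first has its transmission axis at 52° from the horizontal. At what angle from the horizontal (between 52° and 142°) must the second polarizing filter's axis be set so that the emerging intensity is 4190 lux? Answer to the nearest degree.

θ ≈ 97°

I₁ = I₀ cos²(52° − 0°) = I₀ cos²(52°) = 0.379 I₀.
Target fraction: 4190 / 2.21e4 lux = 0.1896 of I₀.
Need I₂/I₀ = 0.1896, so cos²(θ − 52°) = 0.1896 / 0.379 = 0.5002.
θ − 52° = arccos(√0.5002) = 45.0°, giving θ ≈ 52 + 45.0 = 97.0°.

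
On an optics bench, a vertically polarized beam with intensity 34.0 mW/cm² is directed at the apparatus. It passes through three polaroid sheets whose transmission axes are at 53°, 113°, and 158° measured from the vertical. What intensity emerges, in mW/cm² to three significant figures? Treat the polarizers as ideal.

I₁ = 34.0 mW/cm² · cos²(53°) = 12.31 mW/cm².
I₂ = I₁ · cos²(60°) = 12.31 · 0.25 = 3.079 mW/cm².
I₃ = I₂ · cos²(45°) = 3.079 · 0.5 = 1.539 mW/cm².

I ≈ 1.54 mW/cm²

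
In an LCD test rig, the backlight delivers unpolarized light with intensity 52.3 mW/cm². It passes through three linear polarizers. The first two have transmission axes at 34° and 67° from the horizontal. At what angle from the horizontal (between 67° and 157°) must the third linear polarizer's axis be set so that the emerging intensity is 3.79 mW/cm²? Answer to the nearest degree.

θ ≈ 130°

Unpolarized light through the first polarizer → I₁ = ½ I₀, now polarized at 34°.
I₂ = I₁ cos²(67° − 34°) = 0.5 I₀ · cos²(33°) = 0.3517 I₀.
Target fraction: 3.79 / 52.3 mW/cm² = 0.07247 of I₀.
Need I₃/I₀ = 0.07247, so cos²(θ − 67°) = 0.07247 / 0.3517 = 0.2061.
θ − 67° = arccos(√0.2061) = 63.0°, giving θ ≈ 67 + 63.0 = 130.0°.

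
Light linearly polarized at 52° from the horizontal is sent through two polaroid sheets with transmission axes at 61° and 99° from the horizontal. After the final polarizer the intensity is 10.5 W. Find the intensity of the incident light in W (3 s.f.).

I₀ ≈ 17.3 W

I₁ = I₀ cos²(61° − 52°) = I₀ cos²(9°) = 0.9755 I₀.
I₂ = I₁ cos²(99° − 61°) = 0.9755 I₀ · cos²(38°) = 0.6058 I₀.
So 10.5 W = 0.6058 I₀, giving I₀ = 10.5/0.6058 = 17.33 W.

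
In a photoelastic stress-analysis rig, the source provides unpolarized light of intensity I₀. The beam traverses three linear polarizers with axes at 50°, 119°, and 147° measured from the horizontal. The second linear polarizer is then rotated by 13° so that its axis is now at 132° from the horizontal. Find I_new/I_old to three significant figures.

I_new/I_old ≈ 0.180

Before rotation:
Unpolarized light through the first polarizer → I₁ = ½ I₀, now polarized at 50°.
I₂ = I₁ cos²(119° − 50°) = 0.5 I₀ · cos²(69°) = 0.06421 I₀.
I₃ = I₂ cos²(147° − 119°) = 0.06421 I₀ · cos²(28°) = 0.05006 I₀.
After rotation:
Unpolarized light through the first polarizer → I₁ = ½ I₀, now polarized at 50°.
I₂ = I₁ cos²(132° − 50°) = 0.5 I₀ · cos²(82°) = 0.009685 I₀.
I₃ = I₂ cos²(147° − 132°) = 0.009685 I₀ · cos²(15°) = 0.009036 I₀.
Ratio = 0.009036 / 0.05006 = 0.1805.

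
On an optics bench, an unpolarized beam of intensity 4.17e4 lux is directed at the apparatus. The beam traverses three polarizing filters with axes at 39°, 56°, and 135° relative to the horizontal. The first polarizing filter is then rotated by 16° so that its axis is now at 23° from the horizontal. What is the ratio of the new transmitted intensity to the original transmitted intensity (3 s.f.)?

I_new/I_old ≈ 0.769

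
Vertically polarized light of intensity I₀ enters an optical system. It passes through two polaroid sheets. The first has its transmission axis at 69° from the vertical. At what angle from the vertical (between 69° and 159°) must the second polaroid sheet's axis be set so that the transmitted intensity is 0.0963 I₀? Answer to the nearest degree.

I₁ = I₀ cos²(69° − 0°) = I₀ cos²(69°) = 0.1284 I₀.
Need I₂/I₀ = 0.0963, so cos²(θ − 69°) = 0.0963 / 0.1284 = 0.7498.
θ − 69° = arccos(√0.7498) = 30.0°, giving θ ≈ 69 + 30.0 = 99.0°.

θ ≈ 99°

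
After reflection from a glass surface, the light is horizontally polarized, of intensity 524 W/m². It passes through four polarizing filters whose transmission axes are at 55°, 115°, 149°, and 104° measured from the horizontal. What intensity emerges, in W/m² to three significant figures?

I ≈ 14.8 W/m²

I₁ = 524 W/m² · cos²(55°) = 172.4 W/m².
I₂ = I₁ · cos²(60°) = 172.4 · 0.25 = 43.1 W/m².
I₃ = I₂ · cos²(34°) = 43.1 · 0.6873 = 29.62 W/m².
I₄ = I₃ · cos²(45°) = 29.62 · 0.5 = 14.81 W/m².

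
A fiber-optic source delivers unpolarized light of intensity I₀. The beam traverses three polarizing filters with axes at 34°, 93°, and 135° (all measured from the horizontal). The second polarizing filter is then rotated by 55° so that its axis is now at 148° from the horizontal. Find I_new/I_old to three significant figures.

I_new/I_old ≈ 1.07

Before rotation:
Unpolarized light through the first polarizer → I₁ = ½ I₀, now polarized at 34°.
I₂ = I₁ cos²(93° − 34°) = 0.5 I₀ · cos²(59°) = 0.1326 I₀.
I₃ = I₂ cos²(135° − 93°) = 0.1326 I₀ · cos²(42°) = 0.07325 I₀.
After rotation:
Unpolarized light through the first polarizer → I₁ = ½ I₀, now polarized at 34°.
Angle between axes 1 and 2: 66°. I₂ = 0.5 I₀ · cos²(66°) = 0.08272 I₀.
I₃ = I₂ cos²(135° − 148°) = 0.08272 I₀ · cos²(13°) = 0.07853 I₀.
Ratio = 0.07853 / 0.07325 = 1.072.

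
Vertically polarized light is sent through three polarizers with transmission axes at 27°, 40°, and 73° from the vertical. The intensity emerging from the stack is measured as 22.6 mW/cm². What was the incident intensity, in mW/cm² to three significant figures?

I₁ = I₀ cos²(27° − 0°) = I₀ cos²(27°) = 0.7939 I₀.
I₂ = I₁ cos²(40° − 27°) = 0.7939 I₀ · cos²(13°) = 0.7537 I₀.
I₃ = I₂ cos²(73° − 40°) = 0.7537 I₀ · cos²(33°) = 0.5301 I₀.
So 22.6 mW/cm² = 0.5301 I₀, giving I₀ = 22.6/0.5301 = 42.63 mW/cm².

I₀ ≈ 42.6 mW/cm²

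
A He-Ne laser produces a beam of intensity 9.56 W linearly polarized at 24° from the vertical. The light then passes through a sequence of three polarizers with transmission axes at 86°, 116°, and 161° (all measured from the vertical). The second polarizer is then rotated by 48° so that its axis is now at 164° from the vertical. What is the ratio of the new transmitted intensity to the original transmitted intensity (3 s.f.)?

I_new/I_old ≈ 0.115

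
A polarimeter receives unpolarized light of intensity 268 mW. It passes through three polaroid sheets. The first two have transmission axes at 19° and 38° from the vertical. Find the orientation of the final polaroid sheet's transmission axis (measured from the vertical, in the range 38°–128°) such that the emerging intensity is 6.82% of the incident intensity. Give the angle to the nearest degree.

θ ≈ 105°

Unpolarized light through the first polarizer → I₁ = ½ I₀, now polarized at 19°.
I₂ = I₁ cos²(38° − 19°) = 0.5 I₀ · cos²(19°) = 0.447 I₀.
Need I₃/I₀ = 0.0682, so cos²(θ − 38°) = 0.0682 / 0.447 = 0.1526.
θ − 38° = arccos(√0.1526) = 67.0°, giving θ ≈ 38 + 67.0 = 105.0°.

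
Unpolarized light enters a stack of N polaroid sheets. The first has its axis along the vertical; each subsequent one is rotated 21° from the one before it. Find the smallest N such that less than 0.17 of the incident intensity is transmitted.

N = 9

First polarizer halves the unpolarized light: factor 1/2.
Each further stage multiplies by cos²(21°) = 0.8716.
After N polarizers: T = 0.5·0.8716^(N−1). Require T < 0.17 ⇒ N−1 > ln(0.17/0.5)/ln(0.8716) = 7.85, so N−1 ≥ 8 and N = 9.
Check: N=9 gives T = 0.1665 < 0.17; N=8 gives T = 0.191.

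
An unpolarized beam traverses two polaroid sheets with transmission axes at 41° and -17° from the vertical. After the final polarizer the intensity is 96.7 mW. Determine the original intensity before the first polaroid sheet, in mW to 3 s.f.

I₀ ≈ 689 mW

Unpolarized light through the first polarizer → I₁ = ½ I₀, now polarized at 41°.
I₂ = I₁ cos²(-17° − 41°) = 0.5 I₀ · cos²(58°) = 0.1404 I₀.
So 96.7 mW = 0.1404 I₀, giving I₀ = 96.7/0.1404 = 688.7 mW.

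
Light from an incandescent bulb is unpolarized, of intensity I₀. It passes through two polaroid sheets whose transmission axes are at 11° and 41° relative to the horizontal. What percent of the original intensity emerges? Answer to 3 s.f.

Unpolarized light through the first polarizer → I₁ = ½ I₀, now polarized at 11°.
I₂ = I₁ cos²(41° − 11°) = 0.5 I₀ · cos²(30°) = 0.375 I₀.
That is 37.5% of the incident intensity.

≈ 37.5%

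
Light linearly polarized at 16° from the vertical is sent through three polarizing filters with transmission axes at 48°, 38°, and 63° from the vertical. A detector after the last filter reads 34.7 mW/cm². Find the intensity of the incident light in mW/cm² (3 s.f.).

I₀ ≈ 60.6 mW/cm²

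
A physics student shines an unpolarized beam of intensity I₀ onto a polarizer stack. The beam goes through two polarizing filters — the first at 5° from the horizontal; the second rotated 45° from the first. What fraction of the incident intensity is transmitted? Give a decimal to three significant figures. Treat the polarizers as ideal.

≈ 0.250 I₀

Unpolarized light through the first polarizer → I₁ = ½ I₀, now polarized at 5°.
I₂ = I₁ cos²(45°) = 0.5 · 0.5 I₀ = 0.25 I₀.
Transmitted fraction = 0.25.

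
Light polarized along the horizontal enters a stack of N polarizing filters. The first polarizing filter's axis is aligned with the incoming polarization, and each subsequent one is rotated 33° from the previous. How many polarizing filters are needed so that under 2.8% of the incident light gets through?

N = 12

First polarizer is aligned with the polarization: full transmission.
Each further stage multiplies by cos²(33°) = 0.7034.
After N polarizers: T = 0.7034^(N−1). Require T < 0.028 ⇒ N−1 > ln(0.028)/ln(0.7034) = 10.16, so N−1 ≥ 11 and N = 12.
Check: N=12 gives T = 0.02085 < 0.028; N=11 gives T = 0.02964.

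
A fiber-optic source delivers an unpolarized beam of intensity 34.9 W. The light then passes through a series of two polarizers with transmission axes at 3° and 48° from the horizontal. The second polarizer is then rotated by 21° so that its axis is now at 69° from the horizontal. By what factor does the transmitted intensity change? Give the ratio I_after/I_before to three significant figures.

Before rotation:
Unpolarized light through the first polarizer → I₁ = ½ I₀, now polarized at 3°.
I₂ = I₁ cos²(48° − 3°) = 0.5 I₀ · cos²(45°) = 0.25 I₀.
After rotation:
Unpolarized light through the first polarizer → I₁ = ½ I₀, now polarized at 3°.
I₂ = I₁ cos²(69° − 3°) = 0.5 I₀ · cos²(66°) = 0.08272 I₀.
Ratio = 0.08272 / 0.25 = 0.3309.

I_new/I_old ≈ 0.331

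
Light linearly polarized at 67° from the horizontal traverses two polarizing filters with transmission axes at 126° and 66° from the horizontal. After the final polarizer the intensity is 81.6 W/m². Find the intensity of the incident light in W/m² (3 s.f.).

I₁ = I₀ cos²(126° − 67°) = I₀ cos²(59°) = 0.2653 I₀.
I₂ = I₁ cos²(66° − 126°) = 0.2653 I₀ · cos²(60°) = 0.06632 I₀.
So 81.6 W/m² = 0.06632 I₀, giving I₀ = 81.6/0.06632 = 1230 W/m².

I₀ ≈ 1230 W/m²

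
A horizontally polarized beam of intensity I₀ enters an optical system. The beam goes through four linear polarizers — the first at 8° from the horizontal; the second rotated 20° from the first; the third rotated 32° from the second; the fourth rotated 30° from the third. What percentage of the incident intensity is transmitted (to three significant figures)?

I₁ = I₀ cos²(8° − 0°) = I₀ cos²(8°) = 0.9806 I₀.
I₂ = I₁ cos²(20°) = 0.9806 · 0.883 I₀ = 0.8659 I₀.
I₃ = I₂ cos²(32°) = 0.8659 · 0.7192 I₀ = 0.6228 I₀.
I₄ = I₃ cos²(30°) = 0.6228 · 0.75 I₀ = 0.4671 I₀.
That is 46.71% of the incident intensity.

≈ 46.7%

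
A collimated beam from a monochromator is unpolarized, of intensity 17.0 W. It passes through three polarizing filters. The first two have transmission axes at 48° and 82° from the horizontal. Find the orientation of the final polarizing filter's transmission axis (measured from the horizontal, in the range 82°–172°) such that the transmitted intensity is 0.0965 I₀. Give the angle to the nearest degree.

Unpolarized light through the first polarizer → I₁ = ½ I₀, now polarized at 48°.
I₂ = I₁ cos²(82° − 48°) = 0.5 I₀ · cos²(34°) = 0.3437 I₀.
Need I₃/I₀ = 0.0965, so cos²(θ − 82°) = 0.0965 / 0.3437 = 0.2808.
θ − 82° = arccos(√0.2808) = 58.0°, giving θ ≈ 82 + 58.0 = 140.0°.

θ ≈ 140°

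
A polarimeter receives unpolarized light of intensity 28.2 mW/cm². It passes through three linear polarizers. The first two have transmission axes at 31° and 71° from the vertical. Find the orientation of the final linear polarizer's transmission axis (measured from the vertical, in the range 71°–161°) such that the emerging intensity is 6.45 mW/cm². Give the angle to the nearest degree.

Unpolarized light through the first polarizer → I₁ = ½ I₀, now polarized at 31°.
I₂ = I₁ cos²(71° − 31°) = 0.5 I₀ · cos²(40°) = 0.2934 I₀.
Target fraction: 6.45 / 28.2 mW/cm² = 0.2287 of I₀.
Need I₃/I₀ = 0.2287, so cos²(θ − 71°) = 0.2287 / 0.2934 = 0.7795.
θ − 71° = arccos(√0.7795) = 28.0°, giving θ ≈ 71 + 28.0 = 99.0°.

θ ≈ 99°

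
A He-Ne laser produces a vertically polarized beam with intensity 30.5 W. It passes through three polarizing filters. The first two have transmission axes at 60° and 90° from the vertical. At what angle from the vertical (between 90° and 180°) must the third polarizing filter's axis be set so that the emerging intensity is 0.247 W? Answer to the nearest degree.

θ ≈ 168°

I₁ = I₀ cos²(60° − 0°) = I₀ cos²(60°) = 0.25 I₀.
I₂ = I₁ cos²(90° − 60°) = 0.25 I₀ · cos²(30°) = 0.1875 I₀.
Target fraction: 0.247 / 30.5 W = 0.008098 of I₀.
Need I₃/I₀ = 0.008098, so cos²(θ − 90°) = 0.008098 / 0.1875 = 0.04319.
θ − 90° = arccos(√0.04319) = 78.0°, giving θ ≈ 90 + 78.0 = 168.0°.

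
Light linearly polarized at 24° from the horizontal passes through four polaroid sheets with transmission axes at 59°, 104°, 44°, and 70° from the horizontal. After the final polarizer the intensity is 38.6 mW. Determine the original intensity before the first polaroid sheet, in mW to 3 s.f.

I₀ ≈ 570 mW

I₁ = I₀ cos²(59° − 24°) = I₀ cos²(35°) = 0.671 I₀.
I₂ = I₁ cos²(104° − 59°) = 0.671 I₀ · cos²(45°) = 0.3355 I₀.
I₃ = I₂ cos²(44° − 104°) = 0.3355 I₀ · cos²(60°) = 0.08388 I₀.
I₄ = I₃ cos²(70° − 44°) = 0.08388 I₀ · cos²(26°) = 0.06776 I₀.
So 38.6 mW = 0.06776 I₀, giving I₀ = 38.6/0.06776 = 569.7 mW.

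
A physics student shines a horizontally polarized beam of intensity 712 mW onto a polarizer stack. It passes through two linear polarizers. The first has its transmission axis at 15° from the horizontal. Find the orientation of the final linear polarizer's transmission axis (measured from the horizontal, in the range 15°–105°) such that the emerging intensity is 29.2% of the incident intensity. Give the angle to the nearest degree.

θ ≈ 71°

By Malus's law, I₁ = I₀ cos²(15° − 0°) = I₀ cos²(15°) = 0.933 I₀.
Need I₂/I₀ = 0.292, so cos²(θ − 15°) = 0.292 / 0.933 = 0.313.
θ − 15° = arccos(√0.313) = 56.0°, giving θ ≈ 15 + 56.0 = 71.0°.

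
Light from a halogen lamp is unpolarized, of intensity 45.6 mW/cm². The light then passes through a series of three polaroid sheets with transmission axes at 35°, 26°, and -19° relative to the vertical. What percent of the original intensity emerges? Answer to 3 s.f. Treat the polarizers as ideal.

≈ 24.4%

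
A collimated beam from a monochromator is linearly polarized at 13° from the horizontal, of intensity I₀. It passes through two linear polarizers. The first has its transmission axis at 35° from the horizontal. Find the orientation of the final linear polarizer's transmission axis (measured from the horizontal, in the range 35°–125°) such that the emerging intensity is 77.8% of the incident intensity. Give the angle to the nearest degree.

θ ≈ 53°

By Malus's law, I₁ = I₀ cos²(35° − 13°) = I₀ cos²(22°) = 0.8597 I₀.
Need I₂/I₀ = 0.778, so cos²(θ − 35°) = 0.778 / 0.8597 = 0.905.
θ − 35° = arccos(√0.905) = 18.0°, giving θ ≈ 35 + 18.0 = 53.0°.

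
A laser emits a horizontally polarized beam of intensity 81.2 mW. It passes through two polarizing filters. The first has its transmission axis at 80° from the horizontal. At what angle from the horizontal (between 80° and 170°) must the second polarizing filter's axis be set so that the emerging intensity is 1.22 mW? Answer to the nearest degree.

θ ≈ 125°

I₁ = I₀ cos²(80° − 0°) = I₀ cos²(80°) = 0.03015 I₀.
Target fraction: 1.22 / 81.2 mW = 0.01502 of I₀.
Need I₂/I₀ = 0.01502, so cos²(θ − 80°) = 0.01502 / 0.03015 = 0.4983.
θ − 80° = arccos(√0.4983) = 45.1°, giving θ ≈ 80 + 45.1 = 125.1°.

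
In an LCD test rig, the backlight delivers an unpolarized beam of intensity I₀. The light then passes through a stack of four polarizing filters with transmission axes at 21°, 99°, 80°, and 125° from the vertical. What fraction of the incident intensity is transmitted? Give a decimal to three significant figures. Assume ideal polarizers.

Unpolarized light through the first polarizer → I₁ = ½ I₀, now polarized at 21°.
I₂ = I₁ cos²(99° − 21°) = 0.5 I₀ · cos²(78°) = 0.02161 I₀.
I₃ = I₂ cos²(80° − 99°) = 0.02161 I₀ · cos²(19°) = 0.01932 I₀.
I₄ = I₃ cos²(125° − 80°) = 0.01932 I₀ · cos²(45°) = 0.009661 I₀.
Transmitted fraction = 0.009661.

≈ 0.00966 I₀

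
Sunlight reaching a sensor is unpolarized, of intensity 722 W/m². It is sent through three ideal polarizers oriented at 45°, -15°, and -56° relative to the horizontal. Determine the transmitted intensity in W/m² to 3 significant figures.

Unpolarized light through the first polarizer → I₁ = 722 W/m²/2 = 361 W/m², polarized at 45°.
I₂ = I₁ · cos²(60°) = 361 · 0.25 = 90.25 W/m².
I₃ = I₂ · cos²(41°) = 90.25 · 0.5696 = 51.41 W/m².

I ≈ 51.4 W/m²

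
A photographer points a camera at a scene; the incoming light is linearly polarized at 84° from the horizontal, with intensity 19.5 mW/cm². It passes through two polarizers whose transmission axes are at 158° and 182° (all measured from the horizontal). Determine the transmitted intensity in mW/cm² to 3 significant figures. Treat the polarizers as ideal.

I ≈ 1.24 mW/cm²

I₁ = 19.5 mW/cm² · cos²(74°) = 1.482 mW/cm².
I₂ = I₁ · cos²(24°) = 1.482 · 0.8346 = 1.236 mW/cm².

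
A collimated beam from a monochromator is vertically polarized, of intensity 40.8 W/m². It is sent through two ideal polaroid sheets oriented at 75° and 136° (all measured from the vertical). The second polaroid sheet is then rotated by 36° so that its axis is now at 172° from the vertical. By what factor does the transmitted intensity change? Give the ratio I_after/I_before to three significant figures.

Before rotation:
By Malus's law, I₁ = I₀ cos²(75° − 0°) = I₀ cos²(75°) = 0.06699 I₀.
I₂ = I₁ cos²(136° − 75°) = 0.06699 I₀ · cos²(61°) = 0.01574 I₀.
After rotation:
I₁ = I₀ cos²(75° − 0°) = I₀ cos²(75°) = 0.06699 I₀.
Angle between axes 1 and 2: 83°. I₂ = 0.06699 I₀ · cos²(83°) = 0.0009949 I₀.
Ratio = 0.0009949 / 0.01574 = 0.06319.

I_new/I_old ≈ 0.0632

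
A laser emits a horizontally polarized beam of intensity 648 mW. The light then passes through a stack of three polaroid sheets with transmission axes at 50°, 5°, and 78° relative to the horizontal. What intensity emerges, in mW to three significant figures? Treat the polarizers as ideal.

I ≈ 11.4 mW

I₁ = 648 mW · cos²(50°) = 267.7 mW.
I₂ = I₁ · cos²(45°) = 267.7 · 0.5 = 133.9 mW.
I₃ = I₂ · cos²(73°) = 133.9 · 0.08548 = 11.44 mW.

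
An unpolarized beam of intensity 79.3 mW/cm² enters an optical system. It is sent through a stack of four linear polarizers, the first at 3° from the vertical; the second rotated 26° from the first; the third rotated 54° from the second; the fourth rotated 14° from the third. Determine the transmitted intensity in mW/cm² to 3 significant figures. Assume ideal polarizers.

Unpolarized light through the first polarizer → I₁ = 79.3 mW/cm²/2 = 39.65 mW/cm², polarized at 3°.
I₂ = I₁ · cos²(26°) = 39.65 · 0.8078 = 32.03 mW/cm².
I₃ = I₂ · cos²(54°) = 32.03 · 0.3455 = 11.07 mW/cm².
I₄ = I₃ · cos²(14°) = 11.07 · 0.9415 = 10.42 mW/cm².

I ≈ 10.4 mW/cm²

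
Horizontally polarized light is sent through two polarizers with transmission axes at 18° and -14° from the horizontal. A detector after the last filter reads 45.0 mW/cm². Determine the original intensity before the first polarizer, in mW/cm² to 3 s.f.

I₀ ≈ 69.2 mW/cm²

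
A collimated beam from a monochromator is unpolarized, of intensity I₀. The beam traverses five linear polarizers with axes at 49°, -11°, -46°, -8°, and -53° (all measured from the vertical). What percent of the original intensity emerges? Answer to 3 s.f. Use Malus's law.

≈ 2.60%

Unpolarized light through the first polarizer → I₁ = ½ I₀, now polarized at 49°.
I₂ = I₁ cos²(-11° − 49°) = 0.5 I₀ · cos²(60°) = 0.125 I₀.
I₃ = I₂ cos²(-46° + 11°) = 0.125 I₀ · cos²(35°) = 0.08388 I₀.
I₄ = I₃ cos²(-8° + 46°) = 0.08388 I₀ · cos²(38°) = 0.05208 I₀.
I₅ = I₄ cos²(-53° + 8°) = 0.05208 I₀ · cos²(45°) = 0.02604 I₀.
That is 2.604% of the incident intensity.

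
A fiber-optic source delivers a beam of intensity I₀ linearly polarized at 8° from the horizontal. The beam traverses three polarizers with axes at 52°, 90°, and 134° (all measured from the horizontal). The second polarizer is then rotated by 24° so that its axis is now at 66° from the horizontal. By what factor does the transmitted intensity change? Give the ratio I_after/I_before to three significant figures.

I_new/I_old ≈ 0.411

Before rotation:
By Malus's law, I₁ = I₀ cos²(52° − 8°) = I₀ cos²(44°) = 0.5174 I₀.
I₂ = I₁ cos²(90° − 52°) = 0.5174 I₀ · cos²(38°) = 0.3213 I₀.
I₃ = I₂ cos²(134° − 90°) = 0.3213 I₀ · cos²(44°) = 0.1663 I₀.
After rotation:
I₁ = I₀ cos²(52° − 8°) = I₀ cos²(44°) = 0.5174 I₀.
I₂ = I₁ cos²(66° − 52°) = 0.5174 I₀ · cos²(14°) = 0.4872 I₀.
I₃ = I₂ cos²(134° − 66°) = 0.4872 I₀ · cos²(68°) = 0.06836 I₀.
Ratio = 0.06836 / 0.1663 = 0.4112.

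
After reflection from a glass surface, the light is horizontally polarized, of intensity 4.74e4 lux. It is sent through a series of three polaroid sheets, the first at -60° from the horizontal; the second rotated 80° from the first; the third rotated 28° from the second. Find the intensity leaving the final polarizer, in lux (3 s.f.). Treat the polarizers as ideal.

I₁ = 4.74e4 lux · cos²(60°) = 1.185e+04 lux.
I₂ = I₁ · cos²(80°) = 1.185e+04 · 0.03015 = 357.3 lux.
I₃ = I₂ · cos²(28°) = 357.3 · 0.7796 = 278.6 lux.

I ≈ 279 lux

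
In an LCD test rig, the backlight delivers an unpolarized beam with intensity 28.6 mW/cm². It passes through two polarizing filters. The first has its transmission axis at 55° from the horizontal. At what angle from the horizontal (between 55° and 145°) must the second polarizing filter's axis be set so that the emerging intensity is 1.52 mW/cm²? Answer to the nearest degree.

θ ≈ 126°

Unpolarized light through the first polarizer → I₁ = ½ I₀, now polarized at 55°.
Target fraction: 1.52 / 28.6 mW/cm² = 0.05315 of I₀.
Need I₂/I₀ = 0.05315, so cos²(θ − 55°) = 0.05315 / 0.5 = 0.1063.
θ − 55° = arccos(√0.1063) = 71.0°, giving θ ≈ 55 + 71.0 = 126.0°.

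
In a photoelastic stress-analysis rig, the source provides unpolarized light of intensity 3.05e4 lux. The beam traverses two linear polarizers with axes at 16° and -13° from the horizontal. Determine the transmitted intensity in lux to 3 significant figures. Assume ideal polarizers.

I ≈ 1.17e4 lux

Unpolarized light through the first polarizer → I₁ = 3.05e4 lux/2 = 1.525e+04 lux, polarized at 16°.
I₂ = I₁ · cos²(29°) = 1.525e+04 · 0.765 = 1.167e+04 lux.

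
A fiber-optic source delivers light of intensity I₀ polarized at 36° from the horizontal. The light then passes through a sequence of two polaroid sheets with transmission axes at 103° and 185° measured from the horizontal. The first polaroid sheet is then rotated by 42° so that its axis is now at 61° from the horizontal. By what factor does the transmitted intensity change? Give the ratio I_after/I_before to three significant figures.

I_new/I_old ≈ 86.9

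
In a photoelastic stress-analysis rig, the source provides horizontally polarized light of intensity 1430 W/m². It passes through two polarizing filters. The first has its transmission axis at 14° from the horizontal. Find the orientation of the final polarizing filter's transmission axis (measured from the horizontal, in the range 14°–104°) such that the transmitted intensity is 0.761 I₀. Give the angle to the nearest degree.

θ ≈ 40°

By Malus's law, I₁ = I₀ cos²(14° − 0°) = I₀ cos²(14°) = 0.9415 I₀.
Need I₂/I₀ = 0.761, so cos²(θ − 14°) = 0.761 / 0.9415 = 0.8083.
θ − 14° = arccos(√0.8083) = 26.0°, giving θ ≈ 14 + 26.0 = 40.0°.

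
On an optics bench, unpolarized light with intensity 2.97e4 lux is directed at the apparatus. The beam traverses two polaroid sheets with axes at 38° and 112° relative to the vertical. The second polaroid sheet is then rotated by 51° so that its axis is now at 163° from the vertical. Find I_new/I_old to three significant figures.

I_new/I_old ≈ 4.33

Before rotation:
Unpolarized light through the first polarizer → I₁ = ½ I₀, now polarized at 38°.
I₂ = I₁ cos²(112° − 38°) = 0.5 I₀ · cos²(74°) = 0.03799 I₀.
After rotation:
Unpolarized light through the first polarizer → I₁ = ½ I₀, now polarized at 38°.
Angle between axes 1 and 2: 55°. I₂ = 0.5 I₀ · cos²(55°) = 0.1645 I₀.
Ratio = 0.1645 / 0.03799 = 4.33.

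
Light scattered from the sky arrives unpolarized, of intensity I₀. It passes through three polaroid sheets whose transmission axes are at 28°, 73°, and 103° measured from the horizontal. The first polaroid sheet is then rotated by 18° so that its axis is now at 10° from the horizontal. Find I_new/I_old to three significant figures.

I_new/I_old ≈ 0.412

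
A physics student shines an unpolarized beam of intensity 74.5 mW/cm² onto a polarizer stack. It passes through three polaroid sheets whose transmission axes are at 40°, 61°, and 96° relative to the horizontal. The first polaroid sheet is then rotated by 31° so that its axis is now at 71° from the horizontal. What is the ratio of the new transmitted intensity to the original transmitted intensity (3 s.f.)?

Before rotation:
Unpolarized light through the first polarizer → I₁ = ½ I₀, now polarized at 40°.
I₂ = I₁ cos²(61° − 40°) = 0.5 I₀ · cos²(21°) = 0.4358 I₀.
I₃ = I₂ cos²(96° − 61°) = 0.4358 I₀ · cos²(35°) = 0.2924 I₀.
After rotation:
Unpolarized light through the first polarizer → I₁ = ½ I₀, now polarized at 71°.
I₂ = I₁ cos²(61° − 71°) = 0.5 I₀ · cos²(10°) = 0.4849 I₀.
I₃ = I₂ cos²(96° − 61°) = 0.4849 I₀ · cos²(35°) = 0.3254 I₀.
Ratio = 0.3254 / 0.2924 = 1.113.

I_new/I_old ≈ 1.11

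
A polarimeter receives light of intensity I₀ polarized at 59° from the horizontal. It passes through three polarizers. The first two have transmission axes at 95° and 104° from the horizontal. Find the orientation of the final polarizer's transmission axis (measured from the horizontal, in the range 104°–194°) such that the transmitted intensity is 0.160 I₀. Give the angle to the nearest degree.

θ ≈ 164°

I₁ = I₀ cos²(95° − 59°) = I₀ cos²(36°) = 0.6545 I₀.
I₂ = I₁ cos²(104° − 95°) = 0.6545 I₀ · cos²(9°) = 0.6385 I₀.
Need I₃/I₀ = 0.16, so cos²(θ − 104°) = 0.16 / 0.6385 = 0.2506.
θ − 104° = arccos(√0.2506) = 60.0°, giving θ ≈ 104 + 60.0 = 164.0°.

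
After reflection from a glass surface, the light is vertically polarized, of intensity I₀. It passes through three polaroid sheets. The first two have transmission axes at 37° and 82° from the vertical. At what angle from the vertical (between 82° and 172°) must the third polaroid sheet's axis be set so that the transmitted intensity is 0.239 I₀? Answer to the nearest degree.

I₁ = I₀ cos²(37° − 0°) = I₀ cos²(37°) = 0.6378 I₀.
I₂ = I₁ cos²(82° − 37°) = 0.6378 I₀ · cos²(45°) = 0.3189 I₀.
Need I₃/I₀ = 0.239, so cos²(θ − 82°) = 0.239 / 0.3189 = 0.7494.
θ − 82° = arccos(√0.7494) = 30.0°, giving θ ≈ 82 + 30.0 = 112.0°.

θ ≈ 112°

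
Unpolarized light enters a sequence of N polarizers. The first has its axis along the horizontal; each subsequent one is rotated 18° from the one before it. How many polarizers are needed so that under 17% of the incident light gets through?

N = 12

First polarizer halves the unpolarized light: factor 1/2.
Each further stage multiplies by cos²(18°) = 0.9045.
After N polarizers: T = 0.5·0.9045^(N−1). Require T < 0.17 ⇒ N−1 > ln(0.17/0.5)/ln(0.9045) = 10.75, so N−1 ≥ 11 and N = 12.
Check: N=12 gives T = 0.1658 < 0.17; N=11 gives T = 0.1833.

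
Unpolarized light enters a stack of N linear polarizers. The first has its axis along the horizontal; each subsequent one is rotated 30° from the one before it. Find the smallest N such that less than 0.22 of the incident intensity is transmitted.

N = 4

First polarizer halves the unpolarized light: factor 1/2.
Each further stage multiplies by cos²(30°) = 0.75.
After N polarizers: T = 0.5·0.75^(N−1). Require T < 0.22 ⇒ N−1 > ln(0.22/0.5)/ln(0.75) = 2.85, so N−1 ≥ 3 and N = 4.
Check: N=4 gives T = 0.2109 < 0.22; N=3 gives T = 0.2813.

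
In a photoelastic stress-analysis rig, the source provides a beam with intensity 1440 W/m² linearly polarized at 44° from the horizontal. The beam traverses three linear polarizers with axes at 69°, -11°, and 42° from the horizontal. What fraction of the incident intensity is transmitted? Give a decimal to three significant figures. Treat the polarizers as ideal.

I₁ = 1440 W/m² · cos²(25°) = 1183 W/m².
I₂ = I₁ · cos²(80°) = 1183 · 0.03015 = 35.67 W/m².
I₃ = I₂ · cos²(53°) = 35.67 · 0.3622 = 12.92 W/m².
Transmitted fraction = 0.008971.

I/I₀ ≈ 0.00897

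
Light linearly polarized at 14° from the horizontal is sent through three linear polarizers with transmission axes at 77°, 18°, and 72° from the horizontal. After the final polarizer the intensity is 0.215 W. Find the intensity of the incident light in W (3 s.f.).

I₁ = I₀ cos²(77° − 14°) = I₀ cos²(63°) = 0.2061 I₀.
I₂ = I₁ cos²(18° − 77°) = 0.2061 I₀ · cos²(59°) = 0.05467 I₀.
I₃ = I₂ cos²(72° − 18°) = 0.05467 I₀ · cos²(54°) = 0.01889 I₀.
So 0.215 W = 0.01889 I₀, giving I₀ = 0.215/0.01889 = 11.38 W.

I₀ ≈ 11.4 W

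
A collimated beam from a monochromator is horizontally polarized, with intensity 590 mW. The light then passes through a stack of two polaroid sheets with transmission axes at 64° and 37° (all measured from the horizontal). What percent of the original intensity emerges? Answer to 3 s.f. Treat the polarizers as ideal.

≈ 15.3%

By Malus's law, I₁ = 590 mW · cos²(64°) = 113.4 mW.
I₂ = I₁ · cos²(27°) = 113.4 · 0.7939 = 90.01 mW.
That is 15.26% of the incident intensity.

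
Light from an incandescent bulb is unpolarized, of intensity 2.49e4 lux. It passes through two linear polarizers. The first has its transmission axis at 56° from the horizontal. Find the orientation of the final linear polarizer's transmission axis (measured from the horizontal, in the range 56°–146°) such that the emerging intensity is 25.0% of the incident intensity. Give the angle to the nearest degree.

θ ≈ 101°

Unpolarized light through the first polarizer → I₁ = ½ I₀, now polarized at 56°.
Need I₂/I₀ = 0.25, so cos²(θ − 56°) = 0.25 / 0.5 = 0.5.
θ − 56° = arccos(√0.5) = 45.0°, giving θ ≈ 56 + 45.0 = 101.0°.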